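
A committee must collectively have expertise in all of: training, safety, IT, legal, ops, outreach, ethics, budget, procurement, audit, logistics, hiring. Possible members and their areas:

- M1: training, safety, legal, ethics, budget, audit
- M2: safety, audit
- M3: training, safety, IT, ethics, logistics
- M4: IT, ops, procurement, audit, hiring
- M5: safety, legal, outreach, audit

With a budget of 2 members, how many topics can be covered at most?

Choosing M1, M4 covers {training, safety, IT, legal, ops, ethics, budget, procurement, audit, hiring} — 10 topics.
No choice of 2 members does better; here outreach, logistics are left uncovered.

10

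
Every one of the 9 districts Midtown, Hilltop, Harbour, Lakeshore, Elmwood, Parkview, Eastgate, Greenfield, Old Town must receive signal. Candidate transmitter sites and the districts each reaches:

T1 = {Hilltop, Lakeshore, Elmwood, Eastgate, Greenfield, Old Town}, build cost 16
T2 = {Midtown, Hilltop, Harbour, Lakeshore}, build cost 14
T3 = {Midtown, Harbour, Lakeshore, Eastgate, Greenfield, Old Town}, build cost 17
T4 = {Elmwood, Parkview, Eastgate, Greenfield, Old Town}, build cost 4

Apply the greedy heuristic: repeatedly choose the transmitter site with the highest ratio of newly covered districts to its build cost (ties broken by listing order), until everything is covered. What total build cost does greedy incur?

Pick 1: T4 adds 5 new (Elmwood, Parkview, Eastgate, Greenfield, Old Town) at build cost 4 (ratio 5/4).
Pick 2: T2 adds 4 new (Midtown, Hilltop, Harbour, Lakeshore) at build cost 14 (ratio 4/14).
Greedy total build cost: 4 + 14 = 18.

18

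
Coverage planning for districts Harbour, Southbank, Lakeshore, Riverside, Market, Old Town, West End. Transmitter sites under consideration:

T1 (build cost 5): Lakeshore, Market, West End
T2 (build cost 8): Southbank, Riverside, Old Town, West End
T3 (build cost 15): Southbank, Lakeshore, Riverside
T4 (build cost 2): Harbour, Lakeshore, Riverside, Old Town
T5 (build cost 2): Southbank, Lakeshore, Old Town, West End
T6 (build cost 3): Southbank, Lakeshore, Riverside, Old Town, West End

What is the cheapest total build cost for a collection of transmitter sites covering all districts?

T1, T4, T5 cover every district at build cost 5 + 2 + 2 = 9.
Any cover uses at least 3 transmitter sites; among all covering selections none totals below 9.

9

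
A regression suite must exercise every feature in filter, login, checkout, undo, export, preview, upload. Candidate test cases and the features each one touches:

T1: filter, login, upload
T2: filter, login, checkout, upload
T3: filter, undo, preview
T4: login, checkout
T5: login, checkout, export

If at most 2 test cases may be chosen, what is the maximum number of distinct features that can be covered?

6

Choosing T2, T3 covers {filter, login, checkout, undo, preview, upload} — 6 features.
No choice of 2 test cases does better; here export is left uncovered.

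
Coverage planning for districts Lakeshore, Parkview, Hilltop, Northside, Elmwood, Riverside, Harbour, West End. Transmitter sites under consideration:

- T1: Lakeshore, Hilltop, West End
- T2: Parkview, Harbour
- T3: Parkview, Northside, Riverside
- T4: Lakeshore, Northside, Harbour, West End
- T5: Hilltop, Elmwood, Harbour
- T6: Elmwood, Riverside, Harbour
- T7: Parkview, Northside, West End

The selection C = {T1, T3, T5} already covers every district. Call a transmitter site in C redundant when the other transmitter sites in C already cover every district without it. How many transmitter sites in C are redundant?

0

Drop T1: Lakeshore, West End uncovered — not redundant.
Drop T3: Parkview, Northside, Riverside uncovered — not redundant.
Drop T5: Elmwood, Harbour uncovered — not redundant.
None of the transmitter sites in C is redundant.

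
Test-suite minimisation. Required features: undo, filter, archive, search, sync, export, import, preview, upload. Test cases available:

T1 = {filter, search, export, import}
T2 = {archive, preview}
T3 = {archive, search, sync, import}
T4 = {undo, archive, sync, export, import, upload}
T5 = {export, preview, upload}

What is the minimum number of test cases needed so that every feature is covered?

3

T1, T2, T4 together cover {undo, filter, archive, search, sync, export, import, preview, upload} — every feature.
No 2 of the 5 test cases cover everything (all 10 pairs fall short), so 3 is minimum.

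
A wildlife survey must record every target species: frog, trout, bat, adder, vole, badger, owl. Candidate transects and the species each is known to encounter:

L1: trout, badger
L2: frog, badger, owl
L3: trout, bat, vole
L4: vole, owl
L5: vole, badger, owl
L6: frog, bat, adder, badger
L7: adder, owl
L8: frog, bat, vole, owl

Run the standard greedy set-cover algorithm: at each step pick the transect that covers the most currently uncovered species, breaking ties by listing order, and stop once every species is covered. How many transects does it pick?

3

Pick 1: L6 covers 4 new species (frog, bat, adder, badger).
Pick 2: L3 covers 2 new species (trout, vole).
Pick 3: L2 covers 1 new species (owl).
Greedy uses 3 transects.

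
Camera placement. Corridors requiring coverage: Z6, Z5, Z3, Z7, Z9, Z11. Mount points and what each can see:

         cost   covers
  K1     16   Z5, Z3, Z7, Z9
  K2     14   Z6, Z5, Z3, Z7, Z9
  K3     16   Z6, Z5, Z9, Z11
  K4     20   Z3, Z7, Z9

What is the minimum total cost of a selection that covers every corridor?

K2, K3 cover every corridor at cost 14 + 16 = 30.
Any cover uses at least 2 camera mounts; among all covering selections none totals below 30.

30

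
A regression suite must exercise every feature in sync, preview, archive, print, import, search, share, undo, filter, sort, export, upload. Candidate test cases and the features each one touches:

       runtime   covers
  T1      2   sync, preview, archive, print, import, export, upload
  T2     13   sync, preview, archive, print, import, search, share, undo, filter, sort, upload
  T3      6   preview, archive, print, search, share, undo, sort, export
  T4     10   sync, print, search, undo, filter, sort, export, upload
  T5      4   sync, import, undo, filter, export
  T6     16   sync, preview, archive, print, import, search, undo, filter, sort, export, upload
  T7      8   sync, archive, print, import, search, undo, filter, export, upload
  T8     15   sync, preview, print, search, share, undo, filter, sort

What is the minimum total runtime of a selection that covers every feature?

12

T1, T3, T5 cover every feature at runtime 2 + 6 + 4 = 12.
Any cover uses at least 2 test cases; among all covering selections none totals below 12.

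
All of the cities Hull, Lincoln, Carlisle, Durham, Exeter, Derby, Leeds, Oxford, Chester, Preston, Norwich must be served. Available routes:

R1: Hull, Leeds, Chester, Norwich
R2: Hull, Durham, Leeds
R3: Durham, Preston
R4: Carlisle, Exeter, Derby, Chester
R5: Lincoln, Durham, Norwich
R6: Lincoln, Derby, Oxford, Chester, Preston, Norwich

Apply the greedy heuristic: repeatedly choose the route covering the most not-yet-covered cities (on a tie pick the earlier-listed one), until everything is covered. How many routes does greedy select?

Pick 1: R6 covers 6 new cities (Lincoln, Derby, Oxford, Chester, Preston, Norwich).
Pick 2: R2 covers 3 new cities (Hull, Durham, Leeds).
Pick 3: R4 covers 2 new cities (Carlisle, Exeter).
Greedy uses 3 routes.

3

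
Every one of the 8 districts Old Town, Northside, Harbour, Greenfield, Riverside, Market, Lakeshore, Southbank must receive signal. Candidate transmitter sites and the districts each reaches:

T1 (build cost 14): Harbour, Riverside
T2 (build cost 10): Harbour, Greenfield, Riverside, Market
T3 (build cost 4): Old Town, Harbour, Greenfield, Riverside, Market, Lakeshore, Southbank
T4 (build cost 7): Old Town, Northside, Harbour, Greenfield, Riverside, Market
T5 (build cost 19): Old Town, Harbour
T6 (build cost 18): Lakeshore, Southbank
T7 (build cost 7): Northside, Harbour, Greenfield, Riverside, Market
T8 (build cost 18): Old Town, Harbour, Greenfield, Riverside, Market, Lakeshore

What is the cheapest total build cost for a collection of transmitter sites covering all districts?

11

T3, T4 cover every district at build cost 4 + 7 = 11.
Any cover uses at least 2 transmitter sites; among all covering selections none totals below 11.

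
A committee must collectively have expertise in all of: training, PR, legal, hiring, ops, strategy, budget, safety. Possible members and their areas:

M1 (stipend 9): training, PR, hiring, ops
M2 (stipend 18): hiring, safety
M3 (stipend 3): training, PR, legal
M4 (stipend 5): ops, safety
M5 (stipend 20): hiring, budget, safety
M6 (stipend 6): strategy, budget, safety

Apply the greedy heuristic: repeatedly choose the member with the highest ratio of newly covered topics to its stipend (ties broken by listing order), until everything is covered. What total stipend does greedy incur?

18

Pick 1: M3 adds 3 new (training, PR, legal) at stipend 3 (ratio 3/3).
Pick 2: M6 adds 3 new (strategy, budget, safety) at stipend 6 (ratio 3/6).
Pick 3: M1 adds 2 new (hiring, ops) at stipend 9 (ratio 2/9).
Greedy total stipend: 3 + 6 + 9 = 18.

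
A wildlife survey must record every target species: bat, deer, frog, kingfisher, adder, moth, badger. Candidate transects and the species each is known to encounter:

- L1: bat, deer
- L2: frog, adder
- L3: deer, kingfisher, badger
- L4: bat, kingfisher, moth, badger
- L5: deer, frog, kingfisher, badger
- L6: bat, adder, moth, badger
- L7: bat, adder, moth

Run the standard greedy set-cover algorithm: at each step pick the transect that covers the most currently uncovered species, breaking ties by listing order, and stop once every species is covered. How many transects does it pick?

3

Pick 1: L4 covers 4 new species (bat, kingfisher, moth, badger).
Pick 2: L2 covers 2 new species (frog, adder).
Pick 3: L1 covers 1 new species (deer).
Greedy uses 3 transects. (The true minimum is 2.)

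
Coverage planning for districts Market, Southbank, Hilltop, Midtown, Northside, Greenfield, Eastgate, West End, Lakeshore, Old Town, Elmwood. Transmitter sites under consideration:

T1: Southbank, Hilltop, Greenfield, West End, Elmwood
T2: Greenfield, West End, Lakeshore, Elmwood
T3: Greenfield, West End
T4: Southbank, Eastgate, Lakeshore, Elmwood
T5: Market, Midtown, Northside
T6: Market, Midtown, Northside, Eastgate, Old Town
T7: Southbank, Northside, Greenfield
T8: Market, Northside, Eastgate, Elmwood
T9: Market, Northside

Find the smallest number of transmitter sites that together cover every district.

3

T1, T2, T6 together cover {Market, Southbank, Hilltop, Midtown, Northside, Greenfield, Eastgate, West End, Lakeshore, Old Town, Elmwood} — every district.
No 2 of the 9 transmitter sites cover everything (all 36 pairs fall short), so 3 is minimum.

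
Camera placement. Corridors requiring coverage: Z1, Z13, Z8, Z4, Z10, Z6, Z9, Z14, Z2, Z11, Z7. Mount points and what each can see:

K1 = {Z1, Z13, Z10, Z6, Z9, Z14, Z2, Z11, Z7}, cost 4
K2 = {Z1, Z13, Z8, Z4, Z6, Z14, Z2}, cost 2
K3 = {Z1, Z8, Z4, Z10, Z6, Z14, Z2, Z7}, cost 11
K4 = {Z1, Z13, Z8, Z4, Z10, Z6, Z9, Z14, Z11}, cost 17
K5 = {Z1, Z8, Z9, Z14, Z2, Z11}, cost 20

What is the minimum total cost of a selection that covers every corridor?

K1, K2 cover every corridor at cost 4 + 2 = 6.
Any cover uses at least 2 camera mounts; among all covering selections none totals below 6.

6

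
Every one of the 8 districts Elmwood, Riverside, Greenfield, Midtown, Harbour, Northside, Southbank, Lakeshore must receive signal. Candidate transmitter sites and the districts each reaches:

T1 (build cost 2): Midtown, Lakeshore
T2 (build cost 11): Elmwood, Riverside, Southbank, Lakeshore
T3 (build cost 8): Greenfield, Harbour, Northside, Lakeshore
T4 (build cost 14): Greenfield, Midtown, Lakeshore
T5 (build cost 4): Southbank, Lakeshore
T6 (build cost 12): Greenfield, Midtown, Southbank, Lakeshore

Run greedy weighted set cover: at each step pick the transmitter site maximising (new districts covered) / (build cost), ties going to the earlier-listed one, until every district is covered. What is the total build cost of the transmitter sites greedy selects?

Pick 1: T1 adds 2 new (Midtown, Lakeshore) at build cost 2 (ratio 2/2).
Pick 2: T3 adds 3 new (Greenfield, Harbour, Northside) at build cost 8 (ratio 3/8).
Pick 3: T2 adds 3 new (Elmwood, Riverside, Southbank) at build cost 11 (ratio 3/11).
Greedy total build cost: 2 + 8 + 11 = 21.

21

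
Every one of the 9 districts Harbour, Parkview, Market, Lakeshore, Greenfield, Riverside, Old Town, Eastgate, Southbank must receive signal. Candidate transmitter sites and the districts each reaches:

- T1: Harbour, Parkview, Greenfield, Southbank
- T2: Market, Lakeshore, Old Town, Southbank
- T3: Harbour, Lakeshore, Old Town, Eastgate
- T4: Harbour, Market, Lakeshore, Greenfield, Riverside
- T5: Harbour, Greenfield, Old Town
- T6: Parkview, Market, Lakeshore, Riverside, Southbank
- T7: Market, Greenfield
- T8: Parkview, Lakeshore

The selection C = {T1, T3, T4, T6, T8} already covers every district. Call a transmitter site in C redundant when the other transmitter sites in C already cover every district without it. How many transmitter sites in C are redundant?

Drop T1: the rest still cover every district — redundant.
Drop T3: Old Town, Eastgate uncovered — not redundant.
Drop T4: the rest still cover every district — redundant.
Drop T6: the rest still cover every district — redundant.
Drop T8: the rest still cover every district — redundant.
4 redundant: T1, T4, T6, T8.

4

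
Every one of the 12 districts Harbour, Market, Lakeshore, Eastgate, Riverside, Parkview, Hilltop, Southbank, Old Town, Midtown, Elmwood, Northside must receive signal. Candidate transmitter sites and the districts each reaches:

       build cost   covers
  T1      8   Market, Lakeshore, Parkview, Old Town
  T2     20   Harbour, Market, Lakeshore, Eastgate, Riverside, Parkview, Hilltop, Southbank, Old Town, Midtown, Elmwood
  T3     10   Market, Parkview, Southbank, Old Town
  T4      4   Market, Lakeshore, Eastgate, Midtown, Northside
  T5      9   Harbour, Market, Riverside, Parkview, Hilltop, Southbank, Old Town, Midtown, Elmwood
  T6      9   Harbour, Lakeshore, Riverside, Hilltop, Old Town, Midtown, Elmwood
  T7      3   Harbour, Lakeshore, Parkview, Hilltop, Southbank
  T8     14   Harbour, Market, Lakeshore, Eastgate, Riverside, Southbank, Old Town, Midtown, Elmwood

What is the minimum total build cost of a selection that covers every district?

T4, T5 cover every district at build cost 4 + 9 = 13.
Any cover uses at least 2 transmitter sites; among all covering selections none totals below 13.

13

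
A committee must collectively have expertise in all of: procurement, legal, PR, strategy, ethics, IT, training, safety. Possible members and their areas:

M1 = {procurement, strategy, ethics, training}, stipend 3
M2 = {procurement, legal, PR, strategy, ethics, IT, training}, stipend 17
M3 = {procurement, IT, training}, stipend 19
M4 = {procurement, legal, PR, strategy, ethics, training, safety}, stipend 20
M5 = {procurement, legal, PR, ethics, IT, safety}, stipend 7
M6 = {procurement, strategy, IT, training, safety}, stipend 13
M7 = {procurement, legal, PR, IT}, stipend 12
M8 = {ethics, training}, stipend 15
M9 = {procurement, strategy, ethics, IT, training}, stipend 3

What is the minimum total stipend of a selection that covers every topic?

10

M1, M5 cover every topic at stipend 3 + 7 = 10.
Any cover uses at least 2 members; among all covering selections none totals below 10.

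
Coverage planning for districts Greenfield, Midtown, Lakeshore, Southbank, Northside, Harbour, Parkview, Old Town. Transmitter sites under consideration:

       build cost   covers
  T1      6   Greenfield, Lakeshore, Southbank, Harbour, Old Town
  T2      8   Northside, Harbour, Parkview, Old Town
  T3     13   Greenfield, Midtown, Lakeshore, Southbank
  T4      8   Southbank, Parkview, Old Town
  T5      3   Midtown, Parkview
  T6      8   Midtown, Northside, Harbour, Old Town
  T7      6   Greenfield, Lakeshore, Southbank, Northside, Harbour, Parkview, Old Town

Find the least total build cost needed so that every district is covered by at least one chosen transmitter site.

9

T5, T7 cover every district at build cost 3 + 6 = 9.
Any cover uses at least 2 transmitter sites; among all covering selections none totals below 9.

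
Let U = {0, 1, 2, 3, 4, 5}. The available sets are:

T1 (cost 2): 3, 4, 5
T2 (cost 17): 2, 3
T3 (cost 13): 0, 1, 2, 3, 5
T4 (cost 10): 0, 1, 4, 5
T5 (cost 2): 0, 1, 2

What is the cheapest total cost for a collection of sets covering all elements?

T1, T5 cover every element at cost 2 + 2 = 4.
Any cover uses at least 2 sets; among all covering selections none totals below 4.

4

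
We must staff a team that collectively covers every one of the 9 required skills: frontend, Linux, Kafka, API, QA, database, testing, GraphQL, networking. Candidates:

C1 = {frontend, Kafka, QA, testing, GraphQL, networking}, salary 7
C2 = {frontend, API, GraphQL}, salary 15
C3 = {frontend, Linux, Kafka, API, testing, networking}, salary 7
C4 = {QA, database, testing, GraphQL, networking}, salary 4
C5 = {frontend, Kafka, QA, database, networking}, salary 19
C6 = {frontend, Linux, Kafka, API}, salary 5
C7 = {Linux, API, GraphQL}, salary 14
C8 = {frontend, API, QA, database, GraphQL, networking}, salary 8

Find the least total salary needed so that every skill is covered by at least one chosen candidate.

C4, C6 cover every skill at salary 4 + 5 = 9.
Any cover uses at least 2 candidates; among all covering selections none totals below 9.

9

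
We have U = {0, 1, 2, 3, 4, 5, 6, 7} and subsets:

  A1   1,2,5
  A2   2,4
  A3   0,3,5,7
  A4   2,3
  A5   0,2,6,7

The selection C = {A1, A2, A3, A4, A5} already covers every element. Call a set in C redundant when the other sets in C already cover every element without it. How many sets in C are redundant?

2

Drop A1: 1 uncovered — not redundant.
Drop A2: 4 uncovered — not redundant.
Drop A3: the rest still cover every element — redundant.
Drop A4: the rest still cover every element — redundant.
Drop A5: 6 uncovered — not redundant.
2 redundant: A3, A4.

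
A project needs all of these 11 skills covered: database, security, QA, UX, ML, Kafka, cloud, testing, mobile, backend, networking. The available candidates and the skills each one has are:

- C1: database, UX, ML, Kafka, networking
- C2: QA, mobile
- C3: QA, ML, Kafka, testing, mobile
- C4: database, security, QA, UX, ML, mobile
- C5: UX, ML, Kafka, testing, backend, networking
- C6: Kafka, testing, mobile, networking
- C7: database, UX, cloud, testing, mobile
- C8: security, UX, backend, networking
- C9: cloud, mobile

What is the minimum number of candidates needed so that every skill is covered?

C3, C7, C8 together cover {database, security, QA, UX, ML, Kafka, cloud, testing, mobile, backend, networking} — every skill.
No 2 of the 9 candidates cover everything (all 36 pairs fall short), so 3 is minimum.

3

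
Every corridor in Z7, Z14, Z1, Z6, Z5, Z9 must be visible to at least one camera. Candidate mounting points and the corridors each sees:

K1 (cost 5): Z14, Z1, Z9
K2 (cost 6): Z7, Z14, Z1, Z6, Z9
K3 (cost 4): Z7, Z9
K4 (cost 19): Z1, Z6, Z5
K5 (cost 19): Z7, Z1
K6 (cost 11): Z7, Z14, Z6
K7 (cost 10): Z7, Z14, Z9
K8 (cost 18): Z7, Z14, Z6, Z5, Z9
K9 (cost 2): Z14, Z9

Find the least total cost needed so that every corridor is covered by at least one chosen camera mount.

23

K1, K8 cover every corridor at cost 5 + 18 = 23.
Any cover uses at least 2 camera mounts; among all covering selections none totals below 23.
Greedy by coverage-per-cost would pick K9, K2, K8 for 26 — worse than the optimum 23.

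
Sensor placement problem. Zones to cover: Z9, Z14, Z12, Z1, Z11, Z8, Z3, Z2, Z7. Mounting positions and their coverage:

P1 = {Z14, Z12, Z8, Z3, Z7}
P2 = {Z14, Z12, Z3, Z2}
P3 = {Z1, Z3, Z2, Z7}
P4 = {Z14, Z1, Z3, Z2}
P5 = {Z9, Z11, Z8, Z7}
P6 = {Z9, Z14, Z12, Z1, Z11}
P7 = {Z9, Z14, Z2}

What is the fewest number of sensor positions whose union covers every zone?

3

P1, P2, P6 together cover {Z9, Z14, Z12, Z1, Z11, Z8, Z3, Z2, Z7} — every zone.
No 2 of the 7 sensor positions cover everything (all 21 pairs fall short), so 3 is minimum.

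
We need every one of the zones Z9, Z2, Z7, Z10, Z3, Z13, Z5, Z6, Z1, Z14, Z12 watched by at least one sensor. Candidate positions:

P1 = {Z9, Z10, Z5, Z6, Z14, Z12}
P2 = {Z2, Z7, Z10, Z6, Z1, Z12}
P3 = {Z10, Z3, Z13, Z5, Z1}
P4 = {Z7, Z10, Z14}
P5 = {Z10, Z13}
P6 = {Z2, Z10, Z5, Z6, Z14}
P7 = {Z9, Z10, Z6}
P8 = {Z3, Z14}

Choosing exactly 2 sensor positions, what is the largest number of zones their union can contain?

9

Choosing P1, P2 covers {Z9, Z2, Z7, Z10, Z5, Z6, Z1, Z14, Z12} — 9 zones.
No choice of 2 sensor positions does better; here Z3, Z13 are left uncovered.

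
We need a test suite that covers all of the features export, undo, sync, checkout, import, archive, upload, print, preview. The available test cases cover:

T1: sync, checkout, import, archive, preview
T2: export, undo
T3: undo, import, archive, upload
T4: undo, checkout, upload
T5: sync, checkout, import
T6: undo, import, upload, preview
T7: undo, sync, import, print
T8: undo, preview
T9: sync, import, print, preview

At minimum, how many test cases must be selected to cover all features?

T1, T2, T3, T7 together cover {export, undo, sync, checkout, import, archive, upload, print, preview} — every feature.
No 3 of the 9 test cases cover everything (all 84 triples fall short), so 4 is minimum.

4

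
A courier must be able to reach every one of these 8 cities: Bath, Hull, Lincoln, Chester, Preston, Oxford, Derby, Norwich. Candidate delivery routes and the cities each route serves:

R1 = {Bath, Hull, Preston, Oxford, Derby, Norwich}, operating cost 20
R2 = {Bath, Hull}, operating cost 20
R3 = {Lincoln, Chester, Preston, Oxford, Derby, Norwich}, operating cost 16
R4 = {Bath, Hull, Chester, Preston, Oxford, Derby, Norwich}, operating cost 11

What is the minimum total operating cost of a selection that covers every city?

27

R3, R4 cover every city at operating cost 16 + 11 = 27.
Any cover uses at least 2 routes; among all covering selections none totals below 27.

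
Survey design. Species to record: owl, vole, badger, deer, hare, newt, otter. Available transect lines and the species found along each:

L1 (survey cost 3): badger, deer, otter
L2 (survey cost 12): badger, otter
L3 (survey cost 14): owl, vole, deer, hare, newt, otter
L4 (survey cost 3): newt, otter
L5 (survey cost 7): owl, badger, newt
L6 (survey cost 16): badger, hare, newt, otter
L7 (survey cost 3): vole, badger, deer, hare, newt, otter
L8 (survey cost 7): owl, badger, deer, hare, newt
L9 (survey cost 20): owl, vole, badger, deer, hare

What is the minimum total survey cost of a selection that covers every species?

L5, L7 cover every species at survey cost 7 + 3 = 10.
Any cover uses at least 2 transects; among all covering selections none totals below 10.

10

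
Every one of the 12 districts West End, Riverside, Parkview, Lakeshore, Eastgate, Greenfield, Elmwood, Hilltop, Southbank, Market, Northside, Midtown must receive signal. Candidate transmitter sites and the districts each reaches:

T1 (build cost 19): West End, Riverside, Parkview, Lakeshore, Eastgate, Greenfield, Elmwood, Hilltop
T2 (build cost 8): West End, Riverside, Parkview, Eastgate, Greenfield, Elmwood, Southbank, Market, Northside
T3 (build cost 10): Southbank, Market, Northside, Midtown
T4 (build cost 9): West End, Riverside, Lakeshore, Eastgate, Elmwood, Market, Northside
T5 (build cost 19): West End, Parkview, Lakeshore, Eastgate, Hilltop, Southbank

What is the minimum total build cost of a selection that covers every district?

T1, T3 cover every district at build cost 19 + 10 = 29.
Any cover uses at least 2 transmitter sites; among all covering selections none totals below 29.
Greedy by coverage-per-build cost would pick T2, T4, T3, T1 for 46 — worse than the optimum 29.

29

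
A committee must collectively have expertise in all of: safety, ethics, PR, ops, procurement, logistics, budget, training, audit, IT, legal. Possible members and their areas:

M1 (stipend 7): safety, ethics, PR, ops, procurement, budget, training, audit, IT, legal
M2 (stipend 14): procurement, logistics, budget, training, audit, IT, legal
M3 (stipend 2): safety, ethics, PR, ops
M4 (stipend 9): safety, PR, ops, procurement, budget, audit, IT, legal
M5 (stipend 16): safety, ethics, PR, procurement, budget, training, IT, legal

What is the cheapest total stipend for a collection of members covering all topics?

M2, M3 cover every topic at stipend 14 + 2 = 16.
Any cover uses at least 2 members; among all covering selections none totals below 16.
Greedy by coverage-per-stipend would pick M3, M1, M2 for 23 — worse than the optimum 16.

16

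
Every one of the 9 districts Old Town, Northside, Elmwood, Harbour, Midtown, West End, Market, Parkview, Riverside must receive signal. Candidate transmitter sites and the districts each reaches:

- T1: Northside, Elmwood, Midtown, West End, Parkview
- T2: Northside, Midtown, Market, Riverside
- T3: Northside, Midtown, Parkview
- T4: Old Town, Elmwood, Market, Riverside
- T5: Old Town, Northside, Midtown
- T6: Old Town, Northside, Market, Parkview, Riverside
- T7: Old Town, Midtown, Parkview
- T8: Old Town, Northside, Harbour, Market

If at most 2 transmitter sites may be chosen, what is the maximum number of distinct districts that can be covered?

Choosing T1, T4 covers {Old Town, Northside, Elmwood, Midtown, West End, Market, Parkview, Riverside} — 8 districts.
No choice of 2 transmitter sites does better; here Harbour is left uncovered.

8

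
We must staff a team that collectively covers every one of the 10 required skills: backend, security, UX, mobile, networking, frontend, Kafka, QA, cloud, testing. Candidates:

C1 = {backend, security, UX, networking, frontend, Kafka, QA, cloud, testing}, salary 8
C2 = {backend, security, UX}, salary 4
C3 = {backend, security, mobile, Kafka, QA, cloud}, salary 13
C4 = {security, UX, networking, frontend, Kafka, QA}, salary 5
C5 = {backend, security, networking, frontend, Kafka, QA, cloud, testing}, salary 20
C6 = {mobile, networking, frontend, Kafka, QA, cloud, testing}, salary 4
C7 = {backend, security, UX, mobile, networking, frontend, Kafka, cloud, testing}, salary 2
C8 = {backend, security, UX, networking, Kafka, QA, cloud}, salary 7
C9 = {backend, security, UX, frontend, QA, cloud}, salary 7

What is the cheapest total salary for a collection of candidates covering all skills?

C6, C7 cover every skill at salary 4 + 2 = 6.
Any cover uses at least 2 candidates; among all covering selections none totals below 6.

6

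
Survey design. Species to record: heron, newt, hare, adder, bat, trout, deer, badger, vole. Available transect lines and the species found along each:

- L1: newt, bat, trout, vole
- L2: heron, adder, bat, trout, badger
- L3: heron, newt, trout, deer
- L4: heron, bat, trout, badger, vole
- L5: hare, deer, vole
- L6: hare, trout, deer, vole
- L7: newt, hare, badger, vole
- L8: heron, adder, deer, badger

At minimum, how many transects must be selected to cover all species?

L1, L2, L5 together cover {heron, newt, hare, adder, bat, trout, deer, badger, vole} — every species.
No 2 of the 8 transects cover everything (all 28 pairs fall short), so 3 is minimum.

3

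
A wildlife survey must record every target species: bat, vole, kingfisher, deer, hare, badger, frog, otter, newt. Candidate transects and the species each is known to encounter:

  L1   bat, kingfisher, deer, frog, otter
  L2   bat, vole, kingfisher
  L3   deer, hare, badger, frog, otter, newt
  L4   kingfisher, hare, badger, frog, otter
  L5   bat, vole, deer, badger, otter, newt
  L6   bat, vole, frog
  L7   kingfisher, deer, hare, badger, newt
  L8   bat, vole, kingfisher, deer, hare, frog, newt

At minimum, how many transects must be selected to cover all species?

L2, L3 together cover {bat, vole, kingfisher, deer, hare, badger, frog, otter, newt} — every species.
No single transect contains all 9 species, so 2 is optimal.

2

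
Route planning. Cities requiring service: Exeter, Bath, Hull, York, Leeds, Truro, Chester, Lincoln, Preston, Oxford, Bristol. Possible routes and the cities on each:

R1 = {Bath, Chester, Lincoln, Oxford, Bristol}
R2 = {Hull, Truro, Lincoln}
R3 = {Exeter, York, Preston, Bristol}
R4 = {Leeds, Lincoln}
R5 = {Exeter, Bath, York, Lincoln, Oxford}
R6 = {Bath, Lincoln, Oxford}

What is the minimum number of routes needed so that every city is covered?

R1, R2, R3, R4 together cover {Exeter, Bath, Hull, York, Leeds, Truro, Chester, Lincoln, Preston, Oxford, Bristol} — every city.
No 3 of the 6 routes cover everything (all 20 triples fall short), so 4 is minimum.

4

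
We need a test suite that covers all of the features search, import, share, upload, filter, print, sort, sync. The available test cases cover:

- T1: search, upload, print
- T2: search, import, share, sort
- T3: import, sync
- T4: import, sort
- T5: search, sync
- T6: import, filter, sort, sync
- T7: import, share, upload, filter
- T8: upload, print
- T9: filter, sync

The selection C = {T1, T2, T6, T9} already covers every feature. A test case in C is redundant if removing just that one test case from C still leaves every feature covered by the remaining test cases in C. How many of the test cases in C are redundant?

Drop T1: upload, print uncovered — not redundant.
Drop T2: share uncovered — not redundant.
Drop T6: the rest still cover every feature — redundant.
Drop T9: the rest still cover every feature — redundant.
2 redundant: T6, T9.

2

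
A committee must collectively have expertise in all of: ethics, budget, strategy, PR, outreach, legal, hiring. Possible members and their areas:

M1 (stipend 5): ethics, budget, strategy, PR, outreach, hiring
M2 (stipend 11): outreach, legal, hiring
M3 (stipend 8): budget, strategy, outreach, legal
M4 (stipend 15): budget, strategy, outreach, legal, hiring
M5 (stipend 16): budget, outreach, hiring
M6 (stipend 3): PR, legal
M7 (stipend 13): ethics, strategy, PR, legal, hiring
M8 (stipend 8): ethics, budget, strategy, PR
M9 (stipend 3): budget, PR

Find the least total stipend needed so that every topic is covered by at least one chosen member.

8

M1, M6 cover every topic at stipend 5 + 3 = 8.
Any cover uses at least 2 members; among all covering selections none totals below 8.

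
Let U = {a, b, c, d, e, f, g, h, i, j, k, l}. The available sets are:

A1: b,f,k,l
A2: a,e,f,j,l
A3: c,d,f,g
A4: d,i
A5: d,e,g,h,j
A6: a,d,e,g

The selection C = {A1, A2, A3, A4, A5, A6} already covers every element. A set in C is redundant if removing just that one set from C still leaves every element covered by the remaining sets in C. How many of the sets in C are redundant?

2

Drop A1: b, k uncovered — not redundant.
Drop A2: the rest still cover every element — redundant.
Drop A3: c uncovered — not redundant.
Drop A4: i uncovered — not redundant.
Drop A5: h uncovered — not redundant.
Drop A6: the rest still cover every element — redundant.
2 redundant: A2, A6.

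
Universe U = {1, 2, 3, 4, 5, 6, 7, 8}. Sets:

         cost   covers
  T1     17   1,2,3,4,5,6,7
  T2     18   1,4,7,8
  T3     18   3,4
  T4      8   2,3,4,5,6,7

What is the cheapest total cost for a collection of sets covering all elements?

26

T2, T4 cover every element at cost 18 + 8 = 26.
Any cover uses at least 2 sets; among all covering selections none totals below 26.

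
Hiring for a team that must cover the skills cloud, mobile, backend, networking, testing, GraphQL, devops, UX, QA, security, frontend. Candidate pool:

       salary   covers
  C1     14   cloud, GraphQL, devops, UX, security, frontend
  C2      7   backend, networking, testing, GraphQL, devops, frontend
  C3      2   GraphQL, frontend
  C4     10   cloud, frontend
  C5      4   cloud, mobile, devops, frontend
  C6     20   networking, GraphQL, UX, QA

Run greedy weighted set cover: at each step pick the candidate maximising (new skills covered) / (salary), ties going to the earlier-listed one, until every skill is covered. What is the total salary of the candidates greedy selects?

Pick 1: C3 adds 2 new (GraphQL, frontend) at salary 2 (ratio 2/2).
Pick 2: C5 adds 3 new (cloud, mobile, devops) at salary 4 (ratio 3/4).
Pick 3: C2 adds 3 new (backend, networking, testing) at salary 7 (ratio 3/7).
Pick 4: C1 adds 2 new (UX, security) at salary 14 (ratio 2/14).
Pick 5: C6 adds 1 new (QA) at salary 20 (ratio 1/20).
Greedy total salary: 2 + 4 + 7 + 14 + 20 = 47. (The true optimum is 45, so greedy overshoots here.)

47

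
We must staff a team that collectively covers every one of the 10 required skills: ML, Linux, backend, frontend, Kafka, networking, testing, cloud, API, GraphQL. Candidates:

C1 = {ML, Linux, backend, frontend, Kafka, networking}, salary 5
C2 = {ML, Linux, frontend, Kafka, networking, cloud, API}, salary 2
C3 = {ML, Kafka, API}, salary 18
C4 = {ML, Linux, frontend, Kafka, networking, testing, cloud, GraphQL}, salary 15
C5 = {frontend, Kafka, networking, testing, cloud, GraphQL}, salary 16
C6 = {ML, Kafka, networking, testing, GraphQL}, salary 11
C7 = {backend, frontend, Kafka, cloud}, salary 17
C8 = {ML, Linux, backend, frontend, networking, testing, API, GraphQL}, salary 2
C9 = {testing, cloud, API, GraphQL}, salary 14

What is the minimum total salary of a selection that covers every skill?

C2, C8 cover every skill at salary 2 + 2 = 4.
Any cover uses at least 2 candidates; among all covering selections none totals below 4.

4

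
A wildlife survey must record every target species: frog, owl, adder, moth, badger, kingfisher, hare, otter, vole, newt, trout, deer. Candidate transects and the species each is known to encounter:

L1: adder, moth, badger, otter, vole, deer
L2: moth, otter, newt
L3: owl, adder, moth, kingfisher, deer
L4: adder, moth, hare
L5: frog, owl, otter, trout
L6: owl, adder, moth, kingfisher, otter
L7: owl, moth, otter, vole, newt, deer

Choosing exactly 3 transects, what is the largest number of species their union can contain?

10

Choosing L1, L2, L5 covers {frog, owl, adder, moth, badger, otter, vole, newt, trout, deer} — 10 species.
No choice of 3 transects does better; here kingfisher, hare are left uncovered.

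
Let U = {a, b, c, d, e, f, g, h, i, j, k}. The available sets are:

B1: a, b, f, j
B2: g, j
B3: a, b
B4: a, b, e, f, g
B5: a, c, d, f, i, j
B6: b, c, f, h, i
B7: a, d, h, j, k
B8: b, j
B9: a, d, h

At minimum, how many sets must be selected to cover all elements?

3

B4, B5, B7 together cover {a, b, c, d, e, f, g, h, i, j, k} — every element.
No 2 of the 9 sets cover everything (all 36 pairs fall short), so 3 is minimum.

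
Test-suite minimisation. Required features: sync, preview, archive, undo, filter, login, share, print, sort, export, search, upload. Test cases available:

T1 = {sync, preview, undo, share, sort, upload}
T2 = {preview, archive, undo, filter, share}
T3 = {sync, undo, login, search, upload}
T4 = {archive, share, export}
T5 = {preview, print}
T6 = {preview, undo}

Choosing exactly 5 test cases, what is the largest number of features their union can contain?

Choosing T1, T2, T3, T4, T5 covers {sync, preview, archive, undo, filter, login, share, print, sort, export, search, upload} — 12 features.
That is all 12 features.

12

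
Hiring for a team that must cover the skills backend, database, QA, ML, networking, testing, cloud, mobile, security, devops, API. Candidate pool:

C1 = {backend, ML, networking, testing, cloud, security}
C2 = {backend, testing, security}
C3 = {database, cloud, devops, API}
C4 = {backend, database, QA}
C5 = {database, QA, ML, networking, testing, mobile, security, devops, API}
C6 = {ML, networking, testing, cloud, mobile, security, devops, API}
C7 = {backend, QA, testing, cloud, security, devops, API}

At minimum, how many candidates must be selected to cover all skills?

C1, C5 together cover {backend, database, QA, ML, networking, testing, cloud, mobile, security, devops, API} — every skill.
No single candidate contains all 11 skills, so 2 is optimal.

2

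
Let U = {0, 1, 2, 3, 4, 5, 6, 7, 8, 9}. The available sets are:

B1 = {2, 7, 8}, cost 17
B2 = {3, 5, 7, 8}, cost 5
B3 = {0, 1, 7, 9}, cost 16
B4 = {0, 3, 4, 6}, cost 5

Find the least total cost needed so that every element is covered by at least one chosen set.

43

B1, B2, B3, B4 cover every element at cost 17 + 5 + 16 + 5 = 43.
Any cover uses at least 4 sets; among all covering selections none totals below 43.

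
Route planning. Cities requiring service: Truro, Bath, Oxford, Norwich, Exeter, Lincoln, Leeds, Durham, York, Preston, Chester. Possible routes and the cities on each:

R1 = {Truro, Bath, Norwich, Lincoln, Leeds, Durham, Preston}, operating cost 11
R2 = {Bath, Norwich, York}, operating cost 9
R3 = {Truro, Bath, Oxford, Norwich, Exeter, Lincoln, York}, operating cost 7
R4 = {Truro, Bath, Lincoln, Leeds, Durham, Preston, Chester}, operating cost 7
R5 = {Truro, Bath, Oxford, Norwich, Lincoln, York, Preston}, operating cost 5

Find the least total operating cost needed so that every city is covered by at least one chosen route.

R3, R4 cover every city at operating cost 7 + 7 = 14.
Any cover uses at least 2 routes; among all covering selections none totals below 14.

14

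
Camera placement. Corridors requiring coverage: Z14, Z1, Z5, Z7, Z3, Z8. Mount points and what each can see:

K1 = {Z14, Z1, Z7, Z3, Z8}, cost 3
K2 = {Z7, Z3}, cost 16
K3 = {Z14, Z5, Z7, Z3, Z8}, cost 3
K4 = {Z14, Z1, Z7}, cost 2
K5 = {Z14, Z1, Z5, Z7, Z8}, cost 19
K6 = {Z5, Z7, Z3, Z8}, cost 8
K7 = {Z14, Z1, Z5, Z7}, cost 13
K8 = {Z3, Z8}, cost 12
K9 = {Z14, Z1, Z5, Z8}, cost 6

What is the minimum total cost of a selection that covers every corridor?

5

K3, K4 cover every corridor at cost 3 + 2 = 5.
Any cover uses at least 2 camera mounts; among all covering selections none totals below 5.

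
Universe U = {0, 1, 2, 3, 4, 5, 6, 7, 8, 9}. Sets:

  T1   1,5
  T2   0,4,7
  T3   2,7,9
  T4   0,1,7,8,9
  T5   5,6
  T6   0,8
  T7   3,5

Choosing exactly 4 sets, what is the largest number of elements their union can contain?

9

Choosing T2, T3, T4, T5 covers {0, 1, 2, 4, 5, 6, 7, 8, 9} — 9 elements.
No choice of 4 sets does better; here 3 is left uncovered.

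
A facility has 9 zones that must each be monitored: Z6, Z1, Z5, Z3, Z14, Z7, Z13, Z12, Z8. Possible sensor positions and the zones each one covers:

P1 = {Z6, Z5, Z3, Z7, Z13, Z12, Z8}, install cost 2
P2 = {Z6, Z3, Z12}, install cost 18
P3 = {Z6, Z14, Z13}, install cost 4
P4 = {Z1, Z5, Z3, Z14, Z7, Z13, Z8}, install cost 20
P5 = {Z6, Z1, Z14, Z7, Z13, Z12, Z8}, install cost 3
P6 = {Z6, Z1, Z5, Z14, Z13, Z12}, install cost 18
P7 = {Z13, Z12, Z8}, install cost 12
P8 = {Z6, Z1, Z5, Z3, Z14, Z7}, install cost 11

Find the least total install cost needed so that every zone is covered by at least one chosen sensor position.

5

P1, P5 cover every zone at install cost 2 + 3 = 5.
Any cover uses at least 2 sensor positions; among all covering selections none totals below 5.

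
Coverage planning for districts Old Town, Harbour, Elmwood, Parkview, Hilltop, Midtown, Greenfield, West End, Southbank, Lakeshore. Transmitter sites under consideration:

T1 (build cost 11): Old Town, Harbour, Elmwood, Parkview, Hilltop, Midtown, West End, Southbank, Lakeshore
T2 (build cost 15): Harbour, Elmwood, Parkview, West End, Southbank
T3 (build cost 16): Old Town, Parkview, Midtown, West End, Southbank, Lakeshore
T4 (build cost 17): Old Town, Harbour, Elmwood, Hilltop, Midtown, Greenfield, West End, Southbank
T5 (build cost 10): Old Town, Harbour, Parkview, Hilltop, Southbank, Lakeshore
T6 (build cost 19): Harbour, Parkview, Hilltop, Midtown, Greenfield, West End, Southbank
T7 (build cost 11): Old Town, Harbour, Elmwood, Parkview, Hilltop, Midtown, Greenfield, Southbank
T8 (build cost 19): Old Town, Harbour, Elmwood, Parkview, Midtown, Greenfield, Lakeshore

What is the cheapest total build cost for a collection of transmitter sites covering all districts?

T1, T7 cover every district at build cost 11 + 11 = 22.
Any cover uses at least 2 transmitter sites; among all covering selections none totals below 22.

22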